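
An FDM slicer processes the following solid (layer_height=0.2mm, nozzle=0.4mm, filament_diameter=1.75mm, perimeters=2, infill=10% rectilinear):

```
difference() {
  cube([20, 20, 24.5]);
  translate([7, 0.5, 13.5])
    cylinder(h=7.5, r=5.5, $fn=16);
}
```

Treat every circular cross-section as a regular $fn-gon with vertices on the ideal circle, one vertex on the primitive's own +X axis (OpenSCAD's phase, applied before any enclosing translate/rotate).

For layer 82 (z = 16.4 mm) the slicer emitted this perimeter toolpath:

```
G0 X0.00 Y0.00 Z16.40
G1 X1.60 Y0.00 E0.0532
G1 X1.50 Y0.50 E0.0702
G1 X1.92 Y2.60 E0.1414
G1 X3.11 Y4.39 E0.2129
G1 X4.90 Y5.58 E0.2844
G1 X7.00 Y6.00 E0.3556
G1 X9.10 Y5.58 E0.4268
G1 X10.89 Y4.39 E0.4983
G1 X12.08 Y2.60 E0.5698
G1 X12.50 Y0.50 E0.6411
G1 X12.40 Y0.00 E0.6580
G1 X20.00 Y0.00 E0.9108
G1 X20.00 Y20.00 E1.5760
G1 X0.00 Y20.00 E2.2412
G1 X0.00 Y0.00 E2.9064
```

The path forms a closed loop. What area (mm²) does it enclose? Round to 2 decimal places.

348.27 mm²

Apply the shoelace formula to the sequence of (X, Y) vertices; enclosed area = 348.27 mm².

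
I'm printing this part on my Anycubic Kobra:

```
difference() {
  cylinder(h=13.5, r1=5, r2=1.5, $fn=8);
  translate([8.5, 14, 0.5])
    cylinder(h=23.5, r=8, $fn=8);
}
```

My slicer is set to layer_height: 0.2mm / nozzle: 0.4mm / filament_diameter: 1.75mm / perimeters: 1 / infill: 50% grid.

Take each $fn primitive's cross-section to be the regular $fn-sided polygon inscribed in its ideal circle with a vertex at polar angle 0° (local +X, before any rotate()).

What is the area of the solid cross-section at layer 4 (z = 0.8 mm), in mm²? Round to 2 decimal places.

64.97 mm²

At z = 0.8 mm: the cone: at t=0.059 of its height the radius interpolates to r₁+(r₂−r₁)t = 4.793, giving a regular 8-gon of that circumradius (area = (8/2)·4.793²·sin(360°/8) = 64.97 mm²); the cylinder at (8.5, 14): section is a regular 8-gon, circumradius r=8 (area = (8/2)·8.000²·sin(360°/8) = 181.02 mm²); Subtracting the remaining from the first: starting from the cone (64.97 mm²), the r=8 cylinder at (8.5, 14) misses the remaining region (no effect) — area = 64.97 mm². Overall, the cross-section is a single solid region. Net area = 64.97 mm².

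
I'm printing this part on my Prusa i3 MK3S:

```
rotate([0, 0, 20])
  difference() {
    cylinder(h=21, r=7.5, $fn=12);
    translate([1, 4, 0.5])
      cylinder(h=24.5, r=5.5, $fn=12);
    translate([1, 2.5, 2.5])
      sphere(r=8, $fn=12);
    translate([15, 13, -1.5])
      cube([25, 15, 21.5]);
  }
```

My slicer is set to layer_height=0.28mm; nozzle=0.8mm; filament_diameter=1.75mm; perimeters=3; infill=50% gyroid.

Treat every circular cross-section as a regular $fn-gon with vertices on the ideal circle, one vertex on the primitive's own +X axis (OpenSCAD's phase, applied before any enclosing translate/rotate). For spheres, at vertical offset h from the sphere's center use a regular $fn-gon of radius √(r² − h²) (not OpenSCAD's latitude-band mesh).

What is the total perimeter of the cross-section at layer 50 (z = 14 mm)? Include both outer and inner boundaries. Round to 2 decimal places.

54.19 mm

At z = 14 mm: the cylinder: section is a regular 12-gon, circumradius r=7.5 (perimeter = 2·12·7.500·sin(180°/12) = 46.59 mm); the r=5.5 cylinder at (1, 4) gives a regular 12-gon of circumradius 5.5 (constant along its height) (perimeter = 2·12·5.500·sin(180°/12) = 34.16 mm); the sphere at (1, 2.5) is absent (|z−center|=11.500 > r=8); the cube at (15, 13) is present — its section is the full 25×15 rectangle (perimeter 80.00 mm); Subtracting the remaining from the first: starting from the r=7.5 cylinder, the r=5.5 cylinder at (1, 4) partially overlaps it — only the 71.98 mm² overlap (of its 90.75 mm²) is removed, clipping the outline; the 25×15 cube at (15, 13) misses the remaining region (no effect) — boundary = 54.19 mm; (whole slice rotated 20° about Z — lengths, areas and connectivity unchanged). Overall, the cross-section is a single solid region. Total boundary length (outer) = 54.19 mm.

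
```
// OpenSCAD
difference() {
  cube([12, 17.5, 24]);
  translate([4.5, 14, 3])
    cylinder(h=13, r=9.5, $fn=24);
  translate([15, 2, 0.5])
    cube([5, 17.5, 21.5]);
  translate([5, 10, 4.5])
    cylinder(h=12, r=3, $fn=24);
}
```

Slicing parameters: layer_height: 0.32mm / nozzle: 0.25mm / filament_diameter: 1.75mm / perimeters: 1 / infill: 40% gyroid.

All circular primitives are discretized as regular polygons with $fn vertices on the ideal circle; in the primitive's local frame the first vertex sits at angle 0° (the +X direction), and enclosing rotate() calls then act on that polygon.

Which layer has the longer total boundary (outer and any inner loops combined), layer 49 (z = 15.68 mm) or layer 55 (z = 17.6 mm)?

Layer 49 (z = 15.68): the cube is present — its section is the full 12×17.5 rectangle (perimeter 59.00 mm); the r=9.5 cylinder at (4.5, 14) contributes a regular 24-gon of circumradius 9.5 (perimeter = 2·24·9.500·sin(180°/24) = 59.52 mm); the 5×17.5 cube at (15, 2) contributes its full rectangle (perimeter 45.00 mm); the r=3 cylinder at (5, 10) gives a regular 24-gon of circumradius 3 (constant along its height) (perimeter = 2·24·3.000·sin(180°/24) = 18.80 mm); Taking the first minus the rest: starting from the 12×17.5 cube, the r=9.5 cylinder at (4.5, 14) partially overlaps it — only the 145.29 mm² overlap (of its 280.30 mm²) is removed, clipping the outline; the 5×17.5 cube at (15, 2) misses the remaining region (no effect); the r=3 cylinder at (5, 10) misses the remaining region (no effect) — boundary = 39.39 mm. So its perimeter = 39.39 mm. Layer 55 (z = 17.6): the cube is present — its section is the full 12×17.5 rectangle (perimeter 59.00 mm); the cylinder at (4.5, 14) is absent (z outside [3, 16]); the 5×17.5 cube at (15, 2) contributes its full rectangle (perimeter 45.00 mm); the cylinder at (5, 10) is absent (z outside [4.5, 16.5]); After the difference (first − rest): starting from the 12×17.5 cube, the 5×17.5 cube at (15, 2) misses the remaining region (no effect) — boundary = 59.00 mm. So its perimeter = 59.00 mm. Layer 55 is larger (59.00 vs 39.39 mm).

layer 55 (z = 17.6 mm)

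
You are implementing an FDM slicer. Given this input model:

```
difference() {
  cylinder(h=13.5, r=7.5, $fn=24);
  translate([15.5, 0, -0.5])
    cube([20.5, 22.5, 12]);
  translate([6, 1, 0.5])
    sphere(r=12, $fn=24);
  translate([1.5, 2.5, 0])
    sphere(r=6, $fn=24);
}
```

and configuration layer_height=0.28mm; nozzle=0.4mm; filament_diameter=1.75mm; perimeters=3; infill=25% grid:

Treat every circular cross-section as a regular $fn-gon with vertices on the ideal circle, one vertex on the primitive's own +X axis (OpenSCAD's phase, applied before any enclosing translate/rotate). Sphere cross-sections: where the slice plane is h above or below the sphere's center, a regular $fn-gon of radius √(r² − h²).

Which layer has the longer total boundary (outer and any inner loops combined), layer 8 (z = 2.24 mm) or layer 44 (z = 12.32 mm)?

Layer 8 (z = 2.24): the cylinder: section is a regular 24-gon, circumradius r=7.5 (perimeter = 2·24·7.500·sin(180°/24) = 46.99 mm); the cube at (15.5, 0) (footprint 20.5×22.5) is included at this height (perimeter 86.00 mm); the r=12 sphere at (6, 1) slices to a regular 24-gon of circumradius 11.873 (√(r²−h²) with h=1.74 from center) (perimeter = 2·24·11.873·sin(180°/24) = 74.39 mm); the r=6 sphere at (1.5, 2.5) contributes a regular 24-gon of circumradius √(6²−2.24²) = 5.566 (perimeter = 2·24·5.566·sin(180°/24) = 34.87 mm); Taking the first minus the rest: starting from the r=7.5 cylinder, the 20.5×22.5 cube at (15.5, 0) misses the remaining region (no effect); the r=12 sphere at (6, 1) partially overlaps it — only the 158.28 mm² overlap (of its 437.84 mm²) is removed, clipping the outline; the r=6 sphere at (1.5, 2.5) misses the remaining region (no effect) — boundary = 28.92 mm. So its perimeter = 28.92 mm. Layer 44 (z = 12.32): the r=7.5 cylinder gives a regular 24-gon of circumradius 7.5 (constant along its height) (perimeter = 2·24·7.500·sin(180°/24) = 46.99 mm); the cube at (15.5, 0) does not reach this height (z outside [-0.5, 11.5]); the r=12 sphere at (6, 1) contributes a regular 24-gon of circumradius √(12²−11.82²) = 2.071 (perimeter = 2·24·2.071·sin(180°/24) = 12.97 mm); the sphere at (1.5, 2.5) is absent (|z−center|=12.320 > r=6); After the difference (first − rest): starting from the r=7.5 cylinder, the r=12 sphere at (6, 1) partially overlaps it — only the 11.68 mm² overlap (of its 13.32 mm²) is removed, clipping the outline — boundary = 52.51 mm. So its perimeter = 52.51 mm. Layer 44 is larger (52.51 vs 28.92 mm).

layer 44 (z = 12.32 mm)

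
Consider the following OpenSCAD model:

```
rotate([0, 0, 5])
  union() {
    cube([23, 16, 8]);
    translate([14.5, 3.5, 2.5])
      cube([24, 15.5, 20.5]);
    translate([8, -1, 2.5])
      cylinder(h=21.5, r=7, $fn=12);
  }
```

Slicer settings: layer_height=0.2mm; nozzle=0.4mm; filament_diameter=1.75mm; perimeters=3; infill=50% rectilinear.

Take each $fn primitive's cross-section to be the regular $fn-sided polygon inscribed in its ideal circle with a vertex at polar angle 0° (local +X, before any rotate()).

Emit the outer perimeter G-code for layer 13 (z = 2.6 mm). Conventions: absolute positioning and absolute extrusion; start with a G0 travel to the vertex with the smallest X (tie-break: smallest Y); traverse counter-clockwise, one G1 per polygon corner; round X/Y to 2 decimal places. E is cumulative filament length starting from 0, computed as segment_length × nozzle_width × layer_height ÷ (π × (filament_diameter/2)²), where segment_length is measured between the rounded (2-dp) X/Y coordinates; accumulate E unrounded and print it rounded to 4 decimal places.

G0 X-1.39 Y15.94 Z2.60
G1 X0.00 Y0.00 E0.5322
G1 X1.26 Y0.11 E0.5742
G1 X1.08 Y-0.91 E0.6087
G1 X2.32 Y-4.31 E0.7291
G1 X5.10 Y-6.64 E0.8497
G1 X8.67 Y-7.27 E0.9703
G1 X12.07 Y-6.03 E1.0907
G1 X14.40 Y-3.26 E1.2110
G1 X15.03 Y0.31 E1.3316
G1 X14.68 Y1.28 E1.3659
G1 X22.91 Y2.00 E1.6407
G1 X22.61 Y5.49 E1.7572
G1 X38.05 Y6.84 E2.2727
G1 X36.70 Y22.28 E2.7882
G1 X12.79 Y20.19 E3.5865
G1 X13.05 Y17.20 E3.6863
G1 X-1.39 Y15.94 E4.1684

At z = 2.6 mm: the cube (footprint 23×16) is included at this height; the cube at (14.5, 3.5) is present — its section is the full 24×15.5 rectangle; the r=7 cylinder at (8, -1) contributes a regular 12-gon of circumradius 7; Merging all regions: the regions partially overlap (shared area 166.02 mm²), so overlapping operands fuse into one piece — 1 connected region; (whole slice rotated 5° about Z — lengths, areas and connectivity unchanged). The outline is a single polygon with 17 vertices. Extrusion per mm of travel: 0.4 × 0.2 / (π × 0.875²) = 0.033260. Accumulating E over each segment gives final E = 4.1684.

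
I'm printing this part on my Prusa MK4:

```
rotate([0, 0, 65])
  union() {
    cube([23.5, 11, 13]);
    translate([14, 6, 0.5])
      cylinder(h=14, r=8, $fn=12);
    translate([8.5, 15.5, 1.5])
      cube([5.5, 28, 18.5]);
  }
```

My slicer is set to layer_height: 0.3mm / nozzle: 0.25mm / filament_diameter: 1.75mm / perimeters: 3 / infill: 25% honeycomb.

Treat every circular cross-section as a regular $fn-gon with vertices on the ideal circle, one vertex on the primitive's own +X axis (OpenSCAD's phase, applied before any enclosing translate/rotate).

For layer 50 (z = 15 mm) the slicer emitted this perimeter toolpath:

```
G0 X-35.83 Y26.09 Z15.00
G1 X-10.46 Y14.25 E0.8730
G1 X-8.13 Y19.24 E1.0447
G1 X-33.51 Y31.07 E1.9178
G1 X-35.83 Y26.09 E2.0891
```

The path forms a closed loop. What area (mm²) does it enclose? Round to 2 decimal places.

Apply the shoelace formula to the sequence of (X, Y) vertices; enclosed area = 154.01 mm².

154.01 mm²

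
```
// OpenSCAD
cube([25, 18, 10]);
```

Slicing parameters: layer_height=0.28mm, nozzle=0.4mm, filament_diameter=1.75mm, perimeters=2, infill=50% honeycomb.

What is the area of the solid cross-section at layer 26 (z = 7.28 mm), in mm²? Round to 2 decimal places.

At z = 7.28 mm: the cube (footprint 25×18) is included at this height (area 450.00 mm²). Overall, the cross-section is a single solid region. Net area = 450.00 mm².

450.00 mm²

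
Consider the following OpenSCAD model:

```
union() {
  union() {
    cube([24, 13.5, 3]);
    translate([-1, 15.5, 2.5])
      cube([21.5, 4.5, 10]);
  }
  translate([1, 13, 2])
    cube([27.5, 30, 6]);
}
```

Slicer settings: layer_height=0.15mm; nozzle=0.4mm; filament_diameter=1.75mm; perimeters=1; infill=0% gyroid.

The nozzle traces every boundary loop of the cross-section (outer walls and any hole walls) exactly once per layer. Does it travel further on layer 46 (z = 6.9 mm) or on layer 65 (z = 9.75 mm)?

Layer 46 (z = 6.9): the cube does not reach this height (z outside [0, 3]); the cube at (-1, 15.5) (footprint 21.5×4.5) is included at this height (perimeter 52.00 mm); Taking the union: only the 21.5×4.5 cube at (-1, 15.5) is present, so the union is just that shape — boundary = 52.00 mm; the cube at (1, 13) (footprint 27.5×30) is included at this height (perimeter 115.00 mm); Merging all regions: the regions partially overlap (shared area 87.75 mm²), so the edge portions inside another operand are dropped and the merged outline is re-measured after clipping — boundary = 119.00 mm. So its perimeter = 119.00 mm. Layer 65 (z = 9.75): the cube is not intersected at this z (z outside [0, 3]); the 21.5×4.5 cube at (-1, 15.5) contributes its full rectangle (perimeter 52.00 mm); Merging all regions: only the 21.5×4.5 cube at (-1, 15.5) is present, so the union is just that shape — boundary = 52.00 mm; the cube at (1, 13) does not reach this height (z outside [2, 8]); Combining (union): only the result so far is present, so the union is just that shape — boundary = 52.00 mm. So its perimeter = 52.00 mm. Layer 46 is larger (119.00 vs 52.00 mm).

layer 46 (z = 6.9 mm)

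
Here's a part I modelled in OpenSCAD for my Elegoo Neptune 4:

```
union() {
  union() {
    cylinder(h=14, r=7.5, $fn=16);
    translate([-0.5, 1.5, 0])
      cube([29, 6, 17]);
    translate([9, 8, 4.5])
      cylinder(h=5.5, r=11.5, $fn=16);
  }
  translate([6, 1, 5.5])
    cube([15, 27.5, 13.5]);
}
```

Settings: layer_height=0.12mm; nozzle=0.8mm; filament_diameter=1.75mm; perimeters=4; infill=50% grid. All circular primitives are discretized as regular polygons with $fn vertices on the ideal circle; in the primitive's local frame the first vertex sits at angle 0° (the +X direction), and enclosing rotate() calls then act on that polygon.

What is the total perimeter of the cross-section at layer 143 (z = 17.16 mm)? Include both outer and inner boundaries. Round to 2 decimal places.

85.00 mm

At z = 17.16 mm: the cylinder is not intersected at this z (z outside [0, 14]); the cube at (-0.5, 1.5) is absent (z outside [0, 17]); the cylinder at (9, 8) does not reach this height (z outside [4.5, 10]); Taking the union: nothing is present at this height; the cube at (6, 1) (footprint 15×27.5) is included at this height (perimeter 85.00 mm); Combining (union): only the 15×27.5 cube at (6, 1) is present, so the union is just that shape — boundary = 85.00 mm. Overall, the cross-section is a single solid region. Total boundary length (outer) = 85.00 mm.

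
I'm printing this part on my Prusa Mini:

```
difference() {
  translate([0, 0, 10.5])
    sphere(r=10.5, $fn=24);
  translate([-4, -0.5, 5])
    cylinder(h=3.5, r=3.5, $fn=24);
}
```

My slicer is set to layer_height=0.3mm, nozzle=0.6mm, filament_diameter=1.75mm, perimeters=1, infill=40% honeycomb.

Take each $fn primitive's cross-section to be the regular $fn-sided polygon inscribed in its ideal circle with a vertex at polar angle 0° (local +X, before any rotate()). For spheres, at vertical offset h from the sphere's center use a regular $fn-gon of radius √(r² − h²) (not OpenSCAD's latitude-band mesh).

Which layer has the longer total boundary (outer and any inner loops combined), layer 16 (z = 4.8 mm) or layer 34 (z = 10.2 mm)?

Layer 16 (z = 4.8): the r=10.5 sphere slices to a regular 24-gon of circumradius 8.818 (√(r²−h²) with h=5.7 from center) (perimeter = 2·24·8.818·sin(180°/24) = 55.25 mm); the cylinder at (-4, -0.5) does not reach this height (z outside [5, 8.5]); Taking the first minus the rest: none of the subtracted shapes is present at this height, so the r=10.5 sphere is unchanged — boundary = 55.25 mm. So its perimeter = 55.25 mm. Layer 34 (z = 10.2): the r=10.5 sphere contributes a regular 24-gon of circumradius √(10.5²−0.3²) = 10.496 (perimeter = 2·24·10.496·sin(180°/24) = 65.76 mm); the cylinder at (-4, -0.5) is absent (z outside [5, 8.5]); Subtracting the remaining from the first: none of the subtracted shapes is present at this height, so the r=10.5 sphere is unchanged — boundary = 65.76 mm. So its perimeter = 65.76 mm. Layer 34 is larger (65.76 vs 55.25 mm).

layer 34 (z = 10.2 mm)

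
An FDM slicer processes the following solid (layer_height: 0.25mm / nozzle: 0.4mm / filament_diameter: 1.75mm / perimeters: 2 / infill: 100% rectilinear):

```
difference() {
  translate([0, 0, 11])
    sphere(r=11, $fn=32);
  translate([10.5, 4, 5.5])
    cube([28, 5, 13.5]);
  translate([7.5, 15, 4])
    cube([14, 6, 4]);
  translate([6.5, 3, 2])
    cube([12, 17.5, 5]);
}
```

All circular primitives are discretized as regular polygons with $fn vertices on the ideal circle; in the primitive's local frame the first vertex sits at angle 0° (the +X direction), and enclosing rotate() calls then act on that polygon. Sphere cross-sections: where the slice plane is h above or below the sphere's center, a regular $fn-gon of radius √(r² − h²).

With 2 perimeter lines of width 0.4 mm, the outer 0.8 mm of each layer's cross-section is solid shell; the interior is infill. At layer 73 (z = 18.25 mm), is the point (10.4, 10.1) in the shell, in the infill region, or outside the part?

outside

At z = 18.25 mm: the sphere: section is a regular 32-gon, circumradius = √(r²−h²) = √(11²−7.25²) = 8.273; the cube at (10.5, 4) (footprint 28×5) is included at this height; the cube at (7.5, 15) does not reach this height (z outside [4, 8]); the cube at (6.5, 3) is absent (z outside [2, 7]); Subtracting the remaining from the first: starting from the r=11 sphere, the 28×5 cube at (10.5, 4) misses the remaining region (no effect) — 1 connected region. Overall, the cross-section is a single solid region. The nearest boundary edge runs (4.60, 6.88)→(5.85, 5.85); distance from the point to it = 6.23 mm. The point is not inside any of the regions above, so it lies outside the cross-section (6.23 mm from the nearest boundary).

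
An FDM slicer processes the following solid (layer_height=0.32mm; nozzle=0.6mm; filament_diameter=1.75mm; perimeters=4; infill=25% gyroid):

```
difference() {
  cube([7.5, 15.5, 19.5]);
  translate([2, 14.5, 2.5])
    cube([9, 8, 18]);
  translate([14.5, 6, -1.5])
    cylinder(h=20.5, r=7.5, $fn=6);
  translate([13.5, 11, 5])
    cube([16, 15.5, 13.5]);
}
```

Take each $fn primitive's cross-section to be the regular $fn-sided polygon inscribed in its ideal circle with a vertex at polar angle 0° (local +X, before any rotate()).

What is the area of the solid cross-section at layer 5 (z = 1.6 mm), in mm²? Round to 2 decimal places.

At z = 1.6 mm: the cube (footprint 7.5×15.5) is included at this height (area 116.25 mm²); the cube at (2, 14.5) is not intersected at this z (z outside [2.5, 20.5]); the r=7.5 cylinder at (14.5, 6) gives a regular 6-gon of circumradius 7.5 (constant along its height) (area = (6/2)·7.500²·sin(360°/6) = 146.14 mm²); the cube at (13.5, 11) is absent (z outside [5, 18.5]); After the difference (first − rest): starting from the 7.5×15.5 cube (116.25 mm²), the r=7.5 cylinder at (14.5, 6) partially overlaps it — only the 0.43 mm² overlap (of its 146.14 mm²) is removed, clipping the outline — area = 115.82 mm². Overall, the cross-section is a single solid region. Net area = 115.82 mm².

115.82 mm²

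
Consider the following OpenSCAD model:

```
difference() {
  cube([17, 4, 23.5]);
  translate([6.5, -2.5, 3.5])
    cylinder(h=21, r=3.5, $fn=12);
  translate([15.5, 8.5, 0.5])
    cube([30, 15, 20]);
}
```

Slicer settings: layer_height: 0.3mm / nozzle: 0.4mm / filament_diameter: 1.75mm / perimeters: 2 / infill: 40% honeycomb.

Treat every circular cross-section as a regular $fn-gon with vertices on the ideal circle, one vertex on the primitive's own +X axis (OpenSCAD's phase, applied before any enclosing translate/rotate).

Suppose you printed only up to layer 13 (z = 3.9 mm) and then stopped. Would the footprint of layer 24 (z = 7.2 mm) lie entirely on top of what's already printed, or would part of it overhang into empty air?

entirely on top

Compare the two slices. At z = 3.9: the 17×4 cube contributes its full rectangle (area 68.00 mm²); the cylinder at (6.5, -2.5): section is a regular 12-gon, circumradius r=3.5 (area = (12/2)·3.500²·sin(360°/12) = 36.75 mm²); the 30×15 cube at (15.5, 8.5) contributes its full rectangle (area 450.00 mm²); Taking the first minus the rest: starting from the 17×4 cube (68.00 mm²), the r=3.5 cylinder at (6.5, -2.5) partially overlaps it — only the 2.96 mm² overlap (of its 36.75 mm²) is removed, clipping the outline; the 30×15 cube at (15.5, 8.5) misses the remaining region (no effect) — area = 65.04 mm². At z = 7.2: the cube (footprint 17×4) is included at this height (area 68.00 mm²); the r=3.5 cylinder at (6.5, -2.5) gives a regular 12-gon of circumradius 3.5 (constant along its height) (area = (12/2)·3.500²·sin(360°/12) = 36.75 mm²); the 30×15 cube at (15.5, 8.5) contributes its full rectangle (area 450.00 mm²); Subtracting the remaining from the first: starting from the 17×4 cube (68.00 mm²), the r=3.5 cylinder at (6.5, -2.5) partially overlaps it — only the 2.96 mm² overlap (of its 36.75 mm²) is removed, clipping the outline; the 30×15 cube at (15.5, 8.5) misses the remaining region (no effect) — area = 65.04 mm². Checking containment: the cross-section at z = 7.2 is a subset of the cross-section at z = 3.9.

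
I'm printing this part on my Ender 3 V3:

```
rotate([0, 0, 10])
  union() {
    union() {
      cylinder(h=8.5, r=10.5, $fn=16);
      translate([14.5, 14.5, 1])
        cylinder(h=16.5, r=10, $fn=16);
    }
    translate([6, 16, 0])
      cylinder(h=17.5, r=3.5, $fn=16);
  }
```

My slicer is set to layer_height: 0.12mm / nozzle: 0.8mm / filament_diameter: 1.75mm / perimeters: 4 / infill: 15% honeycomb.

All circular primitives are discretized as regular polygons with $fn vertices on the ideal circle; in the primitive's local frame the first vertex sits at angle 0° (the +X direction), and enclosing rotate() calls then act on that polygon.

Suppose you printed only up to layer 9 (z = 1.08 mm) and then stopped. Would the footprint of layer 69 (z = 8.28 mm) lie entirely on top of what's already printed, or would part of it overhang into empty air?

entirely on top

Compare the two slices. At z = 1.08: the cylinder: section is a regular 16-gon, circumradius r=10.5 (area = (16/2)·10.500²·sin(360°/16) = 337.53 mm²); the r=10 cylinder at (14.5, 14.5) gives a regular 16-gon of circumradius 10 (constant along its height) (area = (16/2)·10.000²·sin(360°/16) = 306.15 mm²); Combining (union): the 2 present regions are separate (no shared area or edge), so areas and boundary lengths simply add and each stays a separate island — area = 643.67 mm²; the r=3.5 cylinder at (6, 16) contributes a regular 16-gon of circumradius 3.5 (area = (16/2)·3.500²·sin(360°/16) = 37.50 mm²); Taking the union: the regions partially overlap — summed areas 681.18 mm² minus the doubly-counted overlap 25.92 mm² gives 655.26 mm² — area = 655.26 mm²; (rotated 10° about Z; rotation is an isometry so areas/perimeters/island counts are preserved). At z = 8.28: the r=10.5 cylinder gives a regular 16-gon of circumradius 10.5 (constant along its height) (area = (16/2)·10.500²·sin(360°/16) = 337.53 mm²); the cylinder at (14.5, 14.5): section is a regular 16-gon, circumradius r=10 (area = (16/2)·10.000²·sin(360°/16) = 306.15 mm²); Combining (union): the 2 present regions are separate (no shared area or edge), so areas and boundary lengths simply add and each stays a separate island — area = 643.67 mm²; the r=3.5 cylinder at (6, 16) contributes a regular 16-gon of circumradius 3.5 (area = (16/2)·3.500²·sin(360°/16) = 37.50 mm²); Taking the union: the regions partially overlap — summed areas 681.18 mm² minus the doubly-counted overlap 25.92 mm² gives 655.26 mm² — area = 655.26 mm²; (rotated 10° about Z; rotation is an isometry so areas/perimeters/island counts are preserved). Checking containment: the cross-section at z = 8.28 is a subset of the cross-section at z = 1.08.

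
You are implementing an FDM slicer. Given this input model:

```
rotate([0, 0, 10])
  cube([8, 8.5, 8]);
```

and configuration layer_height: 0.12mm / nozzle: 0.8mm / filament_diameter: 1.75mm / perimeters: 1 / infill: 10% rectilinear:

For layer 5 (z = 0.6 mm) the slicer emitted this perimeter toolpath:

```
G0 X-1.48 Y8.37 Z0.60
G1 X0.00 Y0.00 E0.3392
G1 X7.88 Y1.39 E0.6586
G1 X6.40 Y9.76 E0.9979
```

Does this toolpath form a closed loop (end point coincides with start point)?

Start point (G0): (-1.48, 8.37). End point (last G1): the path does not return to the start — open.

no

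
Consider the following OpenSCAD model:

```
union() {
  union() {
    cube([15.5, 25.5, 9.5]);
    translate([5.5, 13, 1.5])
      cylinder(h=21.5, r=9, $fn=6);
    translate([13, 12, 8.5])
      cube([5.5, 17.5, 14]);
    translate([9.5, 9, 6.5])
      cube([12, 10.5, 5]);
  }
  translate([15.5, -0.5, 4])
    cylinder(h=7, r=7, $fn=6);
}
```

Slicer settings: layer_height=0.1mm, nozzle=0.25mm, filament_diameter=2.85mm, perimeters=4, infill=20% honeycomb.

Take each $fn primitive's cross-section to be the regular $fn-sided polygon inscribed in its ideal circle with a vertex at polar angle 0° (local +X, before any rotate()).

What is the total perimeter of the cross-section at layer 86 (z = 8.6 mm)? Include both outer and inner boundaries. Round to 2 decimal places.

At z = 8.6 mm: the cube (footprint 15.5×25.5) is included at this height (perimeter 82.00 mm); the r=9 cylinder at (5.5, 13) gives a regular 6-gon of circumradius 9 (constant along its height) (perimeter = 2·6·9.000·sin(180°/6) = 54.00 mm); the cube at (13, 12) is present — its section is the full 5.5×17.5 rectangle (perimeter 46.00 mm); the cube at (9.5, 9) is present — its section is the full 12×10.5 rectangle (perimeter 45.00 mm); Combining (union): the regions partially overlap (shared area 308.48 mm²), so the edge portions inside another operand are dropped and the merged outline is re-measured after clipping — boundary = 103.88 mm; the cylinder at (15.5, -0.5): section is a regular 6-gon, circumradius r=7 (perimeter = 2·6·7.000·sin(180°/6) = 42.00 mm); Merging all regions: the regions partially overlap (shared area 28.40 mm²), so the edge portions inside another operand are dropped and the merged outline is re-measured after clipping — boundary = 123.68 mm. Overall, the cross-section is a single solid region. Total boundary length (outer) = 123.68 mm.

123.68 mm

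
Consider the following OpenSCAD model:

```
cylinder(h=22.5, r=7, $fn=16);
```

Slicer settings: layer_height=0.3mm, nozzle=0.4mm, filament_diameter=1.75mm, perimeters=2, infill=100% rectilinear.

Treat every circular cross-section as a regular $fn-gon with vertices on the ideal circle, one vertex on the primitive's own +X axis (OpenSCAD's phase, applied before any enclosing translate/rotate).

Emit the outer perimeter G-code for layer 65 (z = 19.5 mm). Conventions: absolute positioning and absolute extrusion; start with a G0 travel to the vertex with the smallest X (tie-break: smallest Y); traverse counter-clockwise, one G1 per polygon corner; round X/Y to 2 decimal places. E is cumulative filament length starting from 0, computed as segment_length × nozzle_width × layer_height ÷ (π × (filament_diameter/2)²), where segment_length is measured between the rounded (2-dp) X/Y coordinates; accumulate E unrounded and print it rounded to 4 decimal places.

G0 X-7.00 Y0.00 Z19.50
G1 X-6.47 Y-2.68 E0.1363
G1 X-4.95 Y-4.95 E0.2726
G1 X-2.68 Y-6.47 E0.4089
G1 X0.00 Y-7.00 E0.5452
G1 X2.68 Y-6.47 E0.6815
G1 X4.95 Y-4.95 E0.8178
G1 X6.47 Y-2.68 E0.9541
G1 X7.00 Y0.00 E1.0904
G1 X6.47 Y2.68 E1.2267
G1 X4.95 Y4.95 E1.3630
G1 X2.68 Y6.47 E1.4992
G1 X0.00 Y7.00 E1.6355
G1 X-2.68 Y6.47 E1.7718
G1 X-4.95 Y4.95 E1.9081
G1 X-6.47 Y2.68 E2.0444
G1 X-7.00 Y0.00 E2.1807

At z = 19.5 mm: the r=7 cylinder contributes a regular 16-gon of circumradius 7. The outline is a single polygon with 16 vertices. Extrusion per mm of travel: 0.4 × 0.3 / (π × 0.875²) = 0.049890. Accumulating E over each segment gives final E = 2.1807.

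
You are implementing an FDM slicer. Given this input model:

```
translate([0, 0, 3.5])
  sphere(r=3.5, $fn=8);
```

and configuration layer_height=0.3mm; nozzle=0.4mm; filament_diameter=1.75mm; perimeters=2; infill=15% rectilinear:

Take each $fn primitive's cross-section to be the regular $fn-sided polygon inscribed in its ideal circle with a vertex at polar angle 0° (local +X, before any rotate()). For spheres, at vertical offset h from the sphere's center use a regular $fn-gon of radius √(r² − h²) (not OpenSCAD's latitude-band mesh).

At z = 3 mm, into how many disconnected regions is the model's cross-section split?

1

At z = 3 mm: the r=3.5 sphere contributes a regular 8-gon of circumradius √(3.5²−0.5²) = 3.464. The result has 1 disconnected region.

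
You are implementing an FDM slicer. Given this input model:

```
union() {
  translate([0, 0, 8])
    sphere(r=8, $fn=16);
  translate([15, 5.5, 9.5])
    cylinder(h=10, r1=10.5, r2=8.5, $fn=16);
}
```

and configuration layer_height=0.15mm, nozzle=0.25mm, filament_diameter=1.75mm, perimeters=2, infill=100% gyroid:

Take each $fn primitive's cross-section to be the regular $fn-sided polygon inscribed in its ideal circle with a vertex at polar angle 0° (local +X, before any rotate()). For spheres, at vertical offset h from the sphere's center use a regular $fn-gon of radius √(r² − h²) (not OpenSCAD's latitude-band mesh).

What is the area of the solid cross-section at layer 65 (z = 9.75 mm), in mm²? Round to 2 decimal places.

At z = 9.75 mm: the r=8 sphere contributes a regular 16-gon of circumradius √(8²−1.75²) = 7.806 (area = (16/2)·7.806²·sin(360°/16) = 186.56 mm²); the cone at (15, 5.5): at t=0.025 of its height the radius interpolates to r₁+(r₂−r₁)t = 10.450, giving a regular 16-gon of that circumradius (area = (16/2)·10.450²·sin(360°/16) = 334.32 mm²); Taking the union: the regions partially overlap — summed areas 520.88 mm² minus the doubly-counted overlap 11.40 mm² gives 509.48 mm² — area = 509.48 mm². Overall, the cross-section is a single solid region. Net area = 509.48 mm².

509.48 mm²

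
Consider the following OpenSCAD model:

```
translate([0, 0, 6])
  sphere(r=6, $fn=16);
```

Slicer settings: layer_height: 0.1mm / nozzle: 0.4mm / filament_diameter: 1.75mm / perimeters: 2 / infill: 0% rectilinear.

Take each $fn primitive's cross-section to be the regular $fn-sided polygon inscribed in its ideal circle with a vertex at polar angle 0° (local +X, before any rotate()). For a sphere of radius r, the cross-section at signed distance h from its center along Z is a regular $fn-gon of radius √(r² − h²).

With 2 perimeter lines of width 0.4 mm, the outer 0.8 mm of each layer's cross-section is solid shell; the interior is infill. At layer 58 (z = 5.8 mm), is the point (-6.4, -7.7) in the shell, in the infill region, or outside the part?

At z = 5.8 mm: the r=6 sphere contributes a regular 16-gon of circumradius √(6²−0.2²) = 5.997. Overall, the cross-section is a single solid region. The nearest boundary edge runs (-4.24, -4.24)→(-2.29, -5.54); distance from the point to it = 4.08 mm. The point is not inside any of the regions above, so it lies outside the cross-section (4.08 mm from the nearest boundary).

outside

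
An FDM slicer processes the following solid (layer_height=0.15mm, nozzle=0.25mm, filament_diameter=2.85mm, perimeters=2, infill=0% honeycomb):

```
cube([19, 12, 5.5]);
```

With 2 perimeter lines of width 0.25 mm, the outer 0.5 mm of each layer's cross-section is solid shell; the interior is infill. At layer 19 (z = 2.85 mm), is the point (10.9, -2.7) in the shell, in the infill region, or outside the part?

outside

At z = 2.85 mm: the cube is present — its section is the full 19×12 rectangle. Overall, the cross-section is a single solid region. The nearest boundary edge runs (0.00, 0.00)→(19.00, 0.00); distance from the point to it = 2.70 mm. The point is not inside any of the regions above, so it lies outside the cross-section (2.70 mm from the nearest boundary).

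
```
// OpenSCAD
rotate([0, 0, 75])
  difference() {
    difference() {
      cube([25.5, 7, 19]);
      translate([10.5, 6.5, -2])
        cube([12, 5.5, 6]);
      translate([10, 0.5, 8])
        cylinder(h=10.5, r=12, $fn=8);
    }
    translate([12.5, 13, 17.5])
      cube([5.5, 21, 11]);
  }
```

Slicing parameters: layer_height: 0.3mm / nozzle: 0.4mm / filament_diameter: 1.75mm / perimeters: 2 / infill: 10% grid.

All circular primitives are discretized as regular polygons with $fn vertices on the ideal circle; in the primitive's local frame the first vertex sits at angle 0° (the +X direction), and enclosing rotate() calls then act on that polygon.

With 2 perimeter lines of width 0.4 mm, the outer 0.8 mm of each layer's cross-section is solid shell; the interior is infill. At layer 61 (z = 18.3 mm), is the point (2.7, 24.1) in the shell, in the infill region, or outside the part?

At z = 18.3 mm: the cube is present — its section is the full 25.5×7 rectangle; the cube at (10.5, 6.5) is not intersected at this z (z outside [-2, 4]); the cylinder at (10, 0.5): section is a regular 8-gon, circumradius r=12; Taking the first minus the rest: starting from the 25.5×7 cube, the r=12 cylinder at (10, 0.5) partially overlaps it — only the 144.62 mm² overlap (of its 407.29 mm²) is removed, clipping the outline — 2 connected regions; the cube at (12.5, 13) is present — its section is the full 5.5×21 rectangle; Taking the first minus the rest: starting from the result so far, the 5.5×21 cube at (12.5, 13) misses the remaining region (no effect) — 2 connected regions; (rotated 75° about Z; rotation is an isometry so areas/perimeters/island counts are preserved). Overall, the cross-section has 2 separate islands. Undo the 75° rotation: the query point maps to (23.978, 3.630) in the un-rotated model frame. The nearest boundary edge runs (25.50, 7.00)→(25.50, 0.00); distance from the point to it = 1.52 mm. (Shell/infill is judged within the island containing the point — the largest one.) The point is inside the cross-section and 1.52 mm from the nearest boundary — more than the 0.8 mm shell width (2 × 0.4), so it's in the infill interior.

infill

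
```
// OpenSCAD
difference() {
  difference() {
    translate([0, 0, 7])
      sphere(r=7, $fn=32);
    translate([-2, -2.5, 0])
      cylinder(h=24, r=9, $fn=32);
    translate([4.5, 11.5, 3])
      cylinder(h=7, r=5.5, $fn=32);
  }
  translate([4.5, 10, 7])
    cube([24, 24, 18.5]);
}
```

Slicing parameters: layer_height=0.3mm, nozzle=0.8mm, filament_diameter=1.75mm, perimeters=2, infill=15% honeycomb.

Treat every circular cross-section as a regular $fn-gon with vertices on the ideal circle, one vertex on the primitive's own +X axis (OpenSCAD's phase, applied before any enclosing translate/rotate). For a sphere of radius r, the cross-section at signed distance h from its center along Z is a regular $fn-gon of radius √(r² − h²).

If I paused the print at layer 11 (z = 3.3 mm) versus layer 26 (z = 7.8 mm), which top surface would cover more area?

Layer 11 (z = 3.3): the sphere: section is a regular 32-gon, circumradius = √(r²−h²) = √(7²−3.7²) = 5.942 (area = (32/2)·5.942²·sin(360°/32) = 110.22 mm²); the r=9 cylinder at (-2, -2.5) gives a regular 32-gon of circumradius 9 (constant along its height) (area = (32/2)·9.000²·sin(360°/32) = 252.84 mm²); the cylinder at (4.5, 11.5): section is a regular 32-gon, circumradius r=5.5 (area = (32/2)·5.500²·sin(360°/32) = 94.42 mm²); Taking the first minus the rest: starting from the r=7 sphere (110.22 mm²), the r=9 cylinder at (-2, -2.5) partially overlaps it — only the 109.74 mm² overlap (of its 252.84 mm²) is removed, clipping the outline; the r=5.5 cylinder at (4.5, 11.5) misses the remaining region (no effect) — area = 0.47 mm²; the cube at (4.5, 10) does not reach this height (z outside [7, 25.5]); Taking the first minus the rest: none of the subtracted shapes is present at this height, so that combined region is unchanged — area = 0.47 mm². So its area = 0.47 mm². Layer 26 (z = 7.8): the r=7 sphere contributes a regular 32-gon of circumradius √(7²−0.8²) = 6.954 (area = (32/2)·6.954²·sin(360°/32) = 150.95 mm²); the r=9 cylinder at (-2, -2.5) contributes a regular 32-gon of circumradius 9 (area = (32/2)·9.000²·sin(360°/32) = 252.84 mm²); the r=5.5 cylinder at (4.5, 11.5) gives a regular 32-gon of circumradius 5.5 (constant along its height) (area = (32/2)·5.500²·sin(360°/32) = 94.42 mm²); After the difference (first − rest): starting from the r=7 sphere (150.95 mm²), the r=9 cylinder at (-2, -2.5) partially overlaps it — only the 140.42 mm² overlap (of its 252.84 mm²) is removed, clipping the outline; the r=5.5 cylinder at (4.5, 11.5) partially overlaps it — only the 0.06 mm² overlap (of its 94.42 mm²) is removed, clipping the outline — area = 10.47 mm²; the cube at (4.5, 10) is present — its section is the full 24×24 rectangle (area 576.00 mm²); Subtracting the remaining from the first: starting from the result so far (10.47 mm²), the 24×24 cube at (4.5, 10) misses the remaining region (no effect) — area = 10.47 mm². So its area = 10.47 mm². Layer 26 is larger (10.47 vs 0.47 mm²).

layer 26 (z = 7.8 mm)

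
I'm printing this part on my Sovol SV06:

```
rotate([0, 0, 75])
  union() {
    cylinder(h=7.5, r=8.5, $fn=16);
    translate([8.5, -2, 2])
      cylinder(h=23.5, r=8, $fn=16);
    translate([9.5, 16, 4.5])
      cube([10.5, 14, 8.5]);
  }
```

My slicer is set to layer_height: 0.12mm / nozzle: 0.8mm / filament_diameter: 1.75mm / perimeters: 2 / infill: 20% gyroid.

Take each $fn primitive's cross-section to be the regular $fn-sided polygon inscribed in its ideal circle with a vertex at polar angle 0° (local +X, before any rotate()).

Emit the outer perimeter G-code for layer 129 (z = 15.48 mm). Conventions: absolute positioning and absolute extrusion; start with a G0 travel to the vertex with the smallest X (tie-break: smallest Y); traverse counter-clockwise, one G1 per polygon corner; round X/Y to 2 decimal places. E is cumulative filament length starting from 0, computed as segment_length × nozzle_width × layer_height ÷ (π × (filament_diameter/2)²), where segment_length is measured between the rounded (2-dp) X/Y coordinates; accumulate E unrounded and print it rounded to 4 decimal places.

At z = 15.48 mm: the cylinder is absent (z outside [0, 7.5]); the r=8 cylinder at (8.5, -2) gives a regular 16-gon of circumradius 8 (constant along its height); the cube at (9.5, 16) is absent (z outside [4.5, 13]); Combining (union): only the r=8 cylinder at (8.5, -2) is present, so the union is just that shape — 1 connected region; (whole slice rotated 75° about Z — lengths, areas and connectivity unchanged). The outline is a single polygon with 16 vertices. Extrusion per mm of travel: 0.8 × 0.12 / (π × 0.875²) = 0.039912. Accumulating E over each segment gives final E = 1.9934.

G0 X-3.80 Y6.65 Z15.48
G1 X-2.80 Y3.69 E0.1247
G1 X-0.74 Y1.35 E0.2491
G1 X2.06 Y-0.03 E0.3737
G1 X5.18 Y-0.24 E0.4985
G1 X8.13 Y0.76 E0.6228
G1 X10.48 Y2.82 E0.7476
G1 X11.86 Y5.62 E0.8722
G1 X12.06 Y8.74 E0.9969
G1 X11.06 Y11.69 E1.1213
G1 X9.00 Y14.04 E1.2460
G1 X6.20 Y15.42 E1.3706
G1 X3.09 Y15.62 E1.4950
G1 X0.13 Y14.62 E1.6197
G1 X-2.22 Y12.56 E1.7444
G1 X-3.60 Y9.76 E1.8690
G1 X-3.80 Y6.65 E1.9934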